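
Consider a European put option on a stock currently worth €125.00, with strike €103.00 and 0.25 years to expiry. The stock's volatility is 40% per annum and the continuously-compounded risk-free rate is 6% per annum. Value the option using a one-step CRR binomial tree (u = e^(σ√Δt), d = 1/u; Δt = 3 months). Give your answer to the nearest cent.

€0.33

CRR parameters: u = e^(σ√Δt) = e^(0.4·√0.25) = 1.2214, d = 1/u = 0.8187
Per-period rate: rΔt = 0.06·0.25 = 0.015, so R = e^0.015 = 1.0151
Risk-neutral probability p = (e^0.015 − 0.8187)/(1.2214 − 0.8187) = 0.1964/0.4027 = 0.4877
Terminal stock prices: S_u = 152.7, S_d = 102.3
Terminal payoffs (K − S): max(-49.68, 0) = 0, max(0.6587, 0) = 0.6587
Node 0 (S = 125): V_0 = e^(−0.015)·[0.4877·0.0000 + 0.5123·0.6587] = 0.3324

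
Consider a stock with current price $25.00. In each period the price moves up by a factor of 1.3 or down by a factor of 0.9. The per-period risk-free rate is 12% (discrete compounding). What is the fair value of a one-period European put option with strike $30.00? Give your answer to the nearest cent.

$3.01

Risk-neutral probability p = (1 + 0.12 − 0.9)/(1.3 − 0.9) = 0.2200/0.4000 = 0.5500
Terminal stock prices: S_u = 32.5, S_d = 22.5
Terminal payoffs (K − S): max(-2.5, 0) = 0, max(7.5, 0) = 7.5
Node 0 (S = 25): V_0 = 1/1.12·[0.5500·0.0000 + 0.4500·7.5000] = 3.0134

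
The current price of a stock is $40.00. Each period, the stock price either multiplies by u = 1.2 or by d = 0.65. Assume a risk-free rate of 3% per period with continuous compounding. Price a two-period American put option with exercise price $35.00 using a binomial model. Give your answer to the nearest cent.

$3.46

Risk-neutral probability p = (e^0.03 − 0.65)/(1.2 − 0.65) = 0.3805/0.5500 = 0.6917
Terminal stock prices: S_uu = 57.6, S_ud = 31.2, S_dd = 16.9
Terminal payoffs (K − S): max(-22.6, 0) = 0, max(3.8, 0) = 3.8, max(18.1, 0) = 18.1
Node u (S = 48): continuation = e^(−0.03)·[0.6917·0.0000 + 0.3083·3.8000] = 1.1368; exercise value = 0.0000 ≤ continuation, so V_u = 1.1368
Node d (S = 26): continuation = e^(−0.03)·[0.6917·3.8000 + 0.3083·18.1000] = 7.9656; exercise value = 9.0000 > continuation, so V_d = 9.0000 (exercise)
Node 0 (S = 40): continuation = e^(−0.03)·[0.6917·1.1368 + 0.3083·9.0000] = 3.4555; exercise value = 0.0000 ≤ continuation, so V_0 = 3.4555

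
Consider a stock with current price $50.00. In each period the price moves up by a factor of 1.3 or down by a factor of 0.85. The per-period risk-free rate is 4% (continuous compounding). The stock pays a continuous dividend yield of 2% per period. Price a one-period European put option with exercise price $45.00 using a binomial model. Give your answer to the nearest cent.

$1.49

Per-period risk-free factor R = e^0.04 = 1.0408; dividend-adjusted growth = e^(0.04−0.02) = 1.0202.
Risk-neutral probability p = (1.0202 − 0.85)/(1.3 − 0.85) = 0.1702/0.4500 = 0.3782
Terminal stock prices: S_u = 65, S_d = 42.5
Terminal payoffs (K − S): max(-20, 0) = 0, max(2.5, 0) = 2.5
Node 0 (S = 50): V_0 = e^(−0.04)·[0.3782·0.0000 + 0.6218·2.5000] = 1.4935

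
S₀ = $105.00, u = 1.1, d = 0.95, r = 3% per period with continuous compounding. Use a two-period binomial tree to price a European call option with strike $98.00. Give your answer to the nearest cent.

$13.36

Risk-neutral probability p = (e^0.03 − 0.95)/(1.1 − 0.95) = 0.0805/0.1500 = 0.5364
Terminal stock prices: S_uu = 127.1, S_ud = 109.7, S_dd = 94.76
Terminal payoffs (S − K): max(29.05, 0) = 29.05, max(11.73, 0) = 11.73, max(-3.237, 0) = 0
Node u (S = 115.5): V_u = e^(−0.03)·[0.5364·29.0500 + 0.4636·11.7250] = 20.3963
Node d (S = 99.75): V_d = e^(−0.03)·[0.5364·11.7250 + 0.4636·0.0000] = 6.1030
Node 0 (S = 105): V_0 = e^(−0.03)·[0.5364·20.3963 + 0.4636·6.1030] = 13.3625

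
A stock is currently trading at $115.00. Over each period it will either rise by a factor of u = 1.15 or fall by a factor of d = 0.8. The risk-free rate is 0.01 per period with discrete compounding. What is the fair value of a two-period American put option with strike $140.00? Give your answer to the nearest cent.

$27.06

Risk-neutral probability p = (1 + 0.01 − 0.8)/(1.15 − 0.8) = 0.2100/0.3500 = 0.6000
Terminal stock prices: S_uu = 152.1, S_ud = 105.8, S_dd = 73.6
Terminal payoffs (K − S): max(-12.09, 0) = 0, max(34.2, 0) = 34.2, max(66.4, 0) = 66.4
Node u (S = 132.2): continuation = 1/1.01·[0.6000·0.0000 + 0.4000·34.2000] = 13.5446; exercise value = 7.7500 ≤ continuation, so V_u = 13.5446
Node d (S = 92): continuation = 1/1.01·[0.6000·34.2000 + 0.4000·66.4000] = 46.6139; exercise value = 48.0000 > continuation, so V_d = 48.0000 (exercise)
Node 0 (S = 115): continuation = 1/1.01·[0.6000·13.5446 + 0.4000·48.0000] = 27.0562; exercise value = 25.0000 ≤ continuation, so V_0 = 27.0562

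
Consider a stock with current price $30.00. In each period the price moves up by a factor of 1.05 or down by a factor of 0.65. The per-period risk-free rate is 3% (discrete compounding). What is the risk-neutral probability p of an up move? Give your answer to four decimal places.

Risk-neutral probability p = (1 + 0.03 − 0.65)/(1.05 − 0.65) = 0.3800/0.4000 = 0.9500

p = 0.9500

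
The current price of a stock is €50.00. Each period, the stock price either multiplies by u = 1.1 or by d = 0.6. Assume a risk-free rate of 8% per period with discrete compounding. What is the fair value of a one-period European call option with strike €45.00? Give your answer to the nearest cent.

€8.89

Risk-neutral probability p = (1 + 0.08 − 0.6)/(1.1 − 0.6) = 0.4800/0.5000 = 0.9600
Terminal stock prices: S_u = 55, S_d = 30
Terminal payoffs (S − K): max(10, 0) = 10, max(-15, 0) = 0
Node 0 (S = 50): V_0 = 1/1.08·[0.9600·10.0000 + 0.0400·0.0000] = 8.8889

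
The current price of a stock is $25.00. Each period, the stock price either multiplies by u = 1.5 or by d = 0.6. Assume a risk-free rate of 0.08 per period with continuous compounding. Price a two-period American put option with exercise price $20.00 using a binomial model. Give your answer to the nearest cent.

Risk-neutral probability p = (e^0.08 − 0.6)/(1.5 − 0.6) = 0.4833/0.9000 = 0.5370
Terminal stock prices: S_uu = 56.25, S_ud = 22.5, S_dd = 9
Terminal payoffs (K − S): max(-36.25, 0) = 0, max(-2.5, 0) = 0, max(11, 0) = 11
Node u (S = 37.5): continuation = e^(−0.08)·[0.5370·0.0000 + 0.4630·0.0000] = 0.0000; exercise value = 0.0000 ≤ continuation, so V_u = 0.0000
Node d (S = 15): continuation = e^(−0.08)·[0.5370·0.0000 + 0.4630·11.0000] = 4.7016; exercise value = 5.0000 > continuation, so V_d = 5.0000 (exercise)
Node 0 (S = 25): continuation = e^(−0.08)·[0.5370·0.0000 + 0.4630·5.0000] = 2.1371; exercise value = 0.0000 ≤ continuation, so V_0 = 2.1371

$2.14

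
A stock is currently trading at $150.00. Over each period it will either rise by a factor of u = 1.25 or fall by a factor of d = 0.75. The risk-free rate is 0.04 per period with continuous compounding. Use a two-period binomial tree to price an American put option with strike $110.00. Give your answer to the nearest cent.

Risk-neutral probability p = (e^0.04 − 0.75)/(1.25 − 0.75) = 0.2908/0.5000 = 0.5816
Terminal stock prices: S_uu = 234.4, S_ud = 140.6, S_dd = 84.38
Terminal payoffs (K − S): max(-124.4, 0) = 0, max(-30.62, 0) = 0, max(25.62, 0) = 25.62
Node u (S = 187.5): continuation = e^(−0.04)·[0.5816·0.0000 + 0.4184·0.0000] = 0.0000; exercise value = 0.0000 ≤ continuation, so V_u = 0.0000
Node d (S = 112.5): continuation = e^(−0.04)·[0.5816·0.0000 + 0.4184·25.6250] = 10.3006; exercise value = 0.0000 ≤ continuation, so V_d = 10.3006
Node 0 (S = 150): continuation = e^(−0.04)·[0.5816·0.0000 + 0.4184·10.3006] = 4.1406; exercise value = 0.0000 ≤ continuation, so V_0 = 4.1406

$4.14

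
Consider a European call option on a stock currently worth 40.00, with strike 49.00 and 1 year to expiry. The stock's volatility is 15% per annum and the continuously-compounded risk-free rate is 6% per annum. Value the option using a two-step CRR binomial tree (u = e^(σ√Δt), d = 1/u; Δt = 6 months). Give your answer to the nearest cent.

CRR parameters: u = e^(σ√Δt) = e^(0.15·√0.5) = 1.1119, d = 1/u = 0.8994
Per-period rate: rΔt = 0.06·0.5 = 0.03, so R = e^0.03 = 1.0305
Risk-neutral probability p = (e^0.03 − 0.8994)/(1.1119 − 0.8994) = 0.1311/0.2125 = 0.6168
Terminal stock prices: S_uu = 49.45, S_ud = 40, S_dd = 32.35
Terminal payoffs (S − K): max(0.4524, 0) = 0.4524, max(-9, 0) = 0, max(-16.65, 0) = 0
Node u (S = 44.48): V_u = e^(−0.03)·[0.6168·0.4524 + 0.3832·0.0000] = 0.2708
Node d (S = 35.97): V_d = e^(−0.03)·[0.6168·0.0000 + 0.3832·0.0000] = 0.0000
Node 0 (S = 40): V_0 = e^(−0.03)·[0.6168·0.2708 + 0.3832·0.0000] = 0.1621

0.16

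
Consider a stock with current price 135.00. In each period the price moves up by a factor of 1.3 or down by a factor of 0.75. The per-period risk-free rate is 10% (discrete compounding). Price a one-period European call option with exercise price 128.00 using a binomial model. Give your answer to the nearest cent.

Risk-neutral probability p = (1 + 0.1 − 0.75)/(1.3 − 0.75) = 0.3500/0.5500 = 0.6364
Terminal stock prices: S_u = 175.5, S_d = 101.2
Terminal payoffs (S − K): max(47.5, 0) = 47.5, max(-26.75, 0) = 0
Node 0 (S = 135): V_0 = 1/1.1·[0.6364·47.5000 + 0.3636·0.0000] = 27.4793

27.48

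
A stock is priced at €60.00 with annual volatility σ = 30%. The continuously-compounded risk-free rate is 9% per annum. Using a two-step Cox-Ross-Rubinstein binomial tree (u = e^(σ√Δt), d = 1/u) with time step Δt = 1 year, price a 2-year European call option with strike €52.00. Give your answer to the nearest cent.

€19.37

CRR parameters: u = e^(σ√Δt) = e^(0.3·√1) = 1.3499, d = 1/u = 0.7408
Per-period rate: rΔt = 0.09·1 = 0.09, so R = e^0.09 = 1.0942
Risk-neutral probability p = (e^0.09 − 0.7408)/(1.3499 − 0.7408) = 0.3534/0.6090 = 0.5802
Terminal stock prices: S_uu = 109.3, S_ud = 60, S_dd = 32.93
Terminal payoffs (S − K): max(57.33, 0) = 57.33, max(8, 0) = 8, max(-19.07, 0) = 0
Node u (S = 80.99): V_u = e^(−0.09)·[0.5802·57.3271 + 0.4198·8.0000] = 33.4671
Node d (S = 44.45): V_d = e^(−0.09)·[0.5802·8.0000 + 0.4198·0.0000] = 4.2420
Node 0 (S = 60): V_0 = e^(−0.09)·[0.5802·33.4671 + 0.4198·4.2420] = 19.3735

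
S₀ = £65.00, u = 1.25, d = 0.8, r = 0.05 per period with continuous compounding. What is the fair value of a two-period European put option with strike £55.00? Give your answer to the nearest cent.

£2.36

Risk-neutral probability p = (e^0.05 − 0.8)/(1.25 − 0.8) = 0.2513/0.4500 = 0.5584
Terminal stock prices: S_uu = 101.6, S_ud = 65, S_dd = 41.6
Terminal payoffs (K − S): max(-46.56, 0) = 0, max(-10, 0) = 0, max(13.4, 0) = 13.4
Node u (S = 81.25): V_u = e^(−0.05)·[0.5584·0.0000 + 0.4416·0.0000] = 0.0000
Node d (S = 52): V_d = e^(−0.05)·[0.5584·0.0000 + 0.4416·13.4000] = 5.6291
Node 0 (S = 65): V_0 = e^(−0.05)·[0.5584·0.0000 + 0.4416·5.6291] = 2.3647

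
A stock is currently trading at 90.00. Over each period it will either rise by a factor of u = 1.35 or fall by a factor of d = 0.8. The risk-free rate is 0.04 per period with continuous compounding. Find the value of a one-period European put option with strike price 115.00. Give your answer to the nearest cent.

23.23

Risk-neutral probability p = (e^0.04 − 0.8)/(1.35 − 0.8) = 0.2408/0.5500 = 0.4378
Terminal stock prices: S_u = 121.5, S_d = 72
Terminal payoffs (K − S): max(-6.5, 0) = 0, max(43, 0) = 43
Node 0 (S = 90): V_0 = e^(−0.04)·[0.4378·0.0000 + 0.5622·43.0000] = 23.2251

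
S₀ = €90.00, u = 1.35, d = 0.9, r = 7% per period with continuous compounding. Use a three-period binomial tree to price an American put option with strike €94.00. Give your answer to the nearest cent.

Risk-neutral probability p = (e^0.07 − 0.9)/(1.35 − 0.9) = 0.1725/0.4500 = 0.3834
Terminal stock prices: S_uuu = 221.4, S_uud = 147.6, S_udd = 98.42, S_ddd = 65.61
Terminal payoffs (K − S): max(-127.4, 0) = 0, max(-53.62, 0) = 0, max(-4.415, 0) = 0, max(28.39, 0) = 28.39
Node uu (S = 164): continuation = e^(−0.07)·[0.3834·0.0000 + 0.6166·0.0000] = 0.0000; exercise value = 0.0000 ≤ continuation, so V_uu = 0.0000
Node ud (S = 109.4): continuation = e^(−0.07)·[0.3834·0.0000 + 0.6166·0.0000] = 0.0000; exercise value = 0.0000 ≤ continuation, so V_ud = 0.0000
Node dd (S = 72.9): continuation = e^(−0.07)·[0.3834·0.0000 + 0.6166·28.3900] = 16.3231; exercise value = 21.1000 > continuation, so V_dd = 21.1000 (exercise)
Node u (S = 121.5): continuation = e^(−0.07)·[0.3834·0.0000 + 0.6166·0.0000] = 0.0000; exercise value = 0.0000 ≤ continuation, so V_u = 0.0000
Node d (S = 81): continuation = e^(−0.07)·[0.3834·0.0000 + 0.6166·21.1000] = 12.1316; exercise value = 13.0000 > continuation, so V_d = 13.0000 (exercise)
Node 0 (S = 90): continuation = e^(−0.07)·[0.3834·0.0000 + 0.6166·13.0000] = 7.4745; exercise value = 4.0000 ≤ continuation, so V_0 = 7.4745

€7.47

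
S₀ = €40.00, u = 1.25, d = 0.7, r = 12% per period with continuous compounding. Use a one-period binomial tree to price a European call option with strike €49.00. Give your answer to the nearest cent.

Risk-neutral probability p = (e^0.12 − 0.7)/(1.25 − 0.7) = 0.4275/0.5500 = 0.7773
Terminal stock prices: S_u = 50, S_d = 28
Terminal payoffs (S − K): max(1, 0) = 1, max(-21, 0) = 0
Node 0 (S = 40): V_0 = e^(−0.12)·[0.7773·1.0000 + 0.2227·0.0000] = 0.6894

€0.69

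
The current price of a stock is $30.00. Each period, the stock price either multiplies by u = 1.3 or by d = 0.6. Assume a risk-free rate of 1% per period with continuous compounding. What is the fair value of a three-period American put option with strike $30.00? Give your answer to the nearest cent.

Risk-neutral probability p = (e^0.01 − 0.6)/(1.3 − 0.6) = 0.4101/0.7000 = 0.5858
Terminal stock prices: S_uuu = 65.91, S_uud = 30.42, S_udd = 14.04, S_ddd = 6.48
Terminal payoffs (K − S): max(-35.91, 0) = 0, max(-0.42, 0) = 0, max(15.96, 0) = 15.96, max(23.52, 0) = 23.52
Node uu (S = 50.7): continuation = e^(−0.01)·[0.5858·0.0000 + 0.4142·0.0000] = 0.0000; exercise value = 0.0000 ≤ continuation, so V_uu = 0.0000
Node ud (S = 23.4): continuation = e^(−0.01)·[0.5858·0.0000 + 0.4142·15.9600] = 6.5451; exercise value = 6.6000 > continuation, so V_ud = 6.6000 (exercise)
Node dd (S = 10.8): continuation = e^(−0.01)·[0.5858·15.9600 + 0.4142·23.5200] = 18.9015; exercise value = 19.2000 > continuation, so V_dd = 19.2000 (exercise)
Node u (S = 39): continuation = e^(−0.01)·[0.5858·0.0000 + 0.4142·6.6000] = 2.7066; exercise value = 0.0000 ≤ continuation, so V_u = 2.7066
Node d (S = 18): continuation = e^(−0.01)·[0.5858·6.6000 + 0.4142·19.2000] = 11.7015; exercise value = 12.0000 > continuation, so V_d = 12.0000 (exercise)
Node 0 (S = 30): continuation = e^(−0.01)·[0.5858·2.7066 + 0.4142·12.0000] = 6.4908; exercise value = 0.0000 ≤ continuation, so V_0 = 6.4908

$6.49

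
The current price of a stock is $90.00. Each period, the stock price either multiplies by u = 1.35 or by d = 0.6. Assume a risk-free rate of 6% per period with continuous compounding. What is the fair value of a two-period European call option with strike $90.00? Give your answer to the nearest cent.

Risk-neutral probability p = (e^0.06 − 0.6)/(1.35 − 0.6) = 0.4618/0.7500 = 0.6158
Terminal stock prices: S_uu = 164, S_ud = 72.9, S_dd = 32.4
Terminal payoffs (S − K): max(74.03, 0) = 74.03, max(-17.1, 0) = 0, max(-57.6, 0) = 0
Node u (S = 121.5): V_u = e^(−0.06)·[0.6158·74.0250 + 0.3842·0.0000] = 42.9287
Node d (S = 54): V_d = e^(−0.06)·[0.6158·0.0000 + 0.3842·0.0000] = 0.0000
Node 0 (S = 90): V_0 = e^(−0.06)·[0.6158·42.9287 + 0.3842·0.0000] = 24.8953

$24.90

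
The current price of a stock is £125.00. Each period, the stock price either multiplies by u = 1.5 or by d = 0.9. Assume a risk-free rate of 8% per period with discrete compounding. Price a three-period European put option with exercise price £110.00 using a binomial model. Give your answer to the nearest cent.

Risk-neutral probability p = (1 + 0.08 − 0.9)/(1.5 − 0.9) = 0.1800/0.6000 = 0.3000
Terminal stock prices: S_uuu = 421.9, S_uud = 253.1, S_udd = 151.9, S_ddd = 91.13
Terminal payoffs (K − S): max(-311.9, 0) = 0, max(-143.1, 0) = 0, max(-41.88, 0) = 0, max(18.87, 0) = 18.87
Node uu (S = 281.2): V_uu = 1/1.08·[0.3000·0.0000 + 0.7000·0.0000] = 0.0000
Node ud (S = 168.8): V_ud = 1/1.08·[0.3000·0.0000 + 0.7000·0.0000] = 0.0000
Node dd (S = 101.2): V_dd = 1/1.08·[0.3000·0.0000 + 0.7000·18.8750] = 12.2338
Node u (S = 187.5): V_u = 1/1.08·[0.3000·0.0000 + 0.7000·0.0000] = 0.0000
Node d (S = 112.5): V_d = 1/1.08·[0.3000·0.0000 + 0.7000·12.2338] = 7.9293
Node 0 (S = 125): V_0 = 1/1.08·[0.3000·0.0000 + 0.7000·7.9293] = 5.1394

£5.14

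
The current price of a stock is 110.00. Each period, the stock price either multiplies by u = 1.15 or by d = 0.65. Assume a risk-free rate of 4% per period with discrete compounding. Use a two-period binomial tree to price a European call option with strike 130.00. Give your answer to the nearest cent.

8.70

Risk-neutral probability p = (1 + 0.04 − 0.65)/(1.15 − 0.65) = 0.3900/0.5000 = 0.7800
Terminal stock prices: S_uu = 145.5, S_ud = 82.22, S_dd = 46.48
Terminal payoffs (S − K): max(15.47, 0) = 15.47, max(-47.78, 0) = 0, max(-83.53, 0) = 0
Node u (S = 126.5): V_u = 1/1.04·[0.7800·15.4750 + 0.2200·0.0000] = 11.6062
Node d (S = 71.5): V_d = 1/1.04·[0.7800·0.0000 + 0.2200·0.0000] = 0.0000
Node 0 (S = 110): V_0 = 1/1.04·[0.7800·11.6062 + 0.2200·0.0000] = 8.7047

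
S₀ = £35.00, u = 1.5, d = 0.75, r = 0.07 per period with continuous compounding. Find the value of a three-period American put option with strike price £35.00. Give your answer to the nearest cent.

£5.56

Risk-neutral probability p = (e^0.07 − 0.75)/(1.5 − 0.75) = 0.3225/0.7500 = 0.4300
Terminal stock prices: S_uuu = 118.1, S_uud = 59.06, S_udd = 29.53, S_ddd = 14.77
Terminal payoffs (K − S): max(-83.12, 0) = 0, max(-24.06, 0) = 0, max(5.469, 0) = 5.469, max(20.23, 0) = 20.23
Node uu (S = 78.75): continuation = e^(−0.07)·[0.4300·0.0000 + 0.5700·0.0000] = 0.0000; exercise value = 0.0000 ≤ continuation, so V_uu = 0.0000
Node ud (S = 39.38): continuation = e^(−0.07)·[0.4300·0.0000 + 0.5700·5.4688] = 2.9064; exercise value = 0.0000 ≤ continuation, so V_ud = 2.9064
Node dd (S = 19.69): continuation = e^(−0.07)·[0.4300·5.4688 + 0.5700·20.2344] = 12.9463; exercise value = 15.3125 > continuation, so V_dd = 15.3125 (exercise)
Node u (S = 52.5): continuation = e^(−0.07)·[0.4300·0.0000 + 0.5700·2.9064] = 1.5446; exercise value = 0.0000 ≤ continuation, so V_u = 1.5446
Node d (S = 26.25): continuation = e^(−0.07)·[0.4300·2.9064 + 0.5700·15.3125] = 9.3032; exercise value = 8.7500 ≤ continuation, so V_d = 9.3032
Node 0 (S = 35): continuation = e^(−0.07)·[0.4300·1.5446 + 0.5700·9.3032] = 5.5635; exercise value = 0.0000 ≤ continuation, so V_0 = 5.5635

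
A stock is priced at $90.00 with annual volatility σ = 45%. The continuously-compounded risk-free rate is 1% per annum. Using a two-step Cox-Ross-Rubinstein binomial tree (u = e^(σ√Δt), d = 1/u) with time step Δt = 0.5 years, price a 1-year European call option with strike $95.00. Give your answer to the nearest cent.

CRR parameters: u = e^(σ√Δt) = e^(0.45·√0.5) = 1.3746, d = 1/u = 0.7275
Per-period rate: rΔt = 0.01·0.5 = 0.005, so R = e^0.005 = 1.0050
Risk-neutral probability p = (e^0.005 − 0.7275)/(1.3746 − 0.7275) = 0.2776/0.6472 = 0.4289
Terminal stock prices: S_uu = 170.1, S_ud = 90, S_dd = 47.63
Terminal payoffs (S − K): max(75.07, 0) = 75.07, max(-5, 0) = 0, max(-47.37, 0) = 0
Node u (S = 123.7): V_u = e^(−0.005)·[0.4289·75.0693 + 0.5711·0.0000] = 32.0336
Node d (S = 65.47): V_d = e^(−0.005)·[0.4289·0.0000 + 0.5711·0.0000] = 0.0000
Node 0 (S = 90): V_0 = e^(−0.005)·[0.4289·32.0336 + 0.5711·0.0000] = 13.6694

$13.67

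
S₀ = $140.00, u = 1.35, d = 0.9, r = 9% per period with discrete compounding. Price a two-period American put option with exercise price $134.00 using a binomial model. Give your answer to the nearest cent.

Risk-neutral probability p = (1 + 0.09 − 0.9)/(1.35 − 0.9) = 0.1900/0.4500 = 0.4222
Terminal stock prices: S_uu = 255.2, S_ud = 170.1, S_dd = 113.4
Terminal payoffs (K − S): max(-121.2, 0) = 0, max(-36.1, 0) = 0, max(20.6, 0) = 20.6
Node u (S = 189): continuation = 1/1.09·[0.4222·0.0000 + 0.5778·0.0000] = 0.0000; exercise value = 0.0000 ≤ continuation, so V_u = 0.0000
Node d (S = 126): continuation = 1/1.09·[0.4222·0.0000 + 0.5778·20.6000] = 10.9195; exercise value = 8.0000 ≤ continuation, so V_d = 10.9195
Node 0 (S = 140): continuation = 1/1.09·[0.4222·0.0000 + 0.5778·10.9195] = 5.7881; exercise value = 0.0000 ≤ continuation, so V_0 = 5.7881

$5.79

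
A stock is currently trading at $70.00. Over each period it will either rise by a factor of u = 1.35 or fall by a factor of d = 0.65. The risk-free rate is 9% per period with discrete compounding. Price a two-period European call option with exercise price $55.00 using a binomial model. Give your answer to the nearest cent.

$26.66

Risk-neutral probability p = (1 + 0.09 − 0.65)/(1.35 − 0.65) = 0.4400/0.7000 = 0.6286
Terminal stock prices: S_uu = 127.6, S_ud = 61.43, S_dd = 29.58
Terminal payoffs (S − K): max(72.58, 0) = 72.58, max(6.425, 0) = 6.425, max(-25.42, 0) = 0
Node u (S = 94.5): V_u = 1/1.09·[0.6286·72.5750 + 0.3714·6.4250] = 44.0413
Node d (S = 45.5): V_d = 1/1.09·[0.6286·6.4250 + 0.3714·0.0000] = 3.7051
Node 0 (S = 70): V_0 = 1/1.09·[0.6286·44.0413 + 0.3714·3.7051] = 26.6599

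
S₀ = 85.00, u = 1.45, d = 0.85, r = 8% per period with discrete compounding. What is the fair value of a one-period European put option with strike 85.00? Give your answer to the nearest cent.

Risk-neutral probability p = (1 + 0.08 − 0.85)/(1.45 − 0.85) = 0.2300/0.6000 = 0.3833
Terminal stock prices: S_u = 123.2, S_d = 72.25
Terminal payoffs (K − S): max(-38.25, 0) = 0, max(12.75, 0) = 12.75
Node 0 (S = 85): V_0 = 1/1.08·[0.3833·0.0000 + 0.6167·12.7500] = 7.2801

7.28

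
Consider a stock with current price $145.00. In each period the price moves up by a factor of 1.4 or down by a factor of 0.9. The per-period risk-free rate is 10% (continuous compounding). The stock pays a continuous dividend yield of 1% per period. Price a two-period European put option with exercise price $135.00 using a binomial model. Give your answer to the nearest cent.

$5.38

Per-period risk-free factor R = e^0.1 = 1.1052; dividend-adjusted growth = e^(0.1−0.01) = 1.0942.
Risk-neutral probability p = (1.0942 − 0.9)/(1.4 − 0.9) = 0.1942/0.5000 = 0.3883
Terminal stock prices: S_uu = 284.2, S_ud = 182.7, S_dd = 117.5
Terminal payoffs (K − S): max(-149.2, 0) = 0, max(-47.7, 0) = 0, max(17.55, 0) = 17.55
Node u (S = 203): V_u = e^(−0.1)·[0.3883·0.0000 + 0.6117·0.0000] = 0.0000
Node d (S = 130.5): V_d = e^(−0.1)·[0.3883·0.0000 + 0.6117·17.5500] = 9.7130
Node 0 (S = 145): V_0 = e^(−0.1)·[0.3883·0.0000 + 0.6117·9.7130] = 5.3756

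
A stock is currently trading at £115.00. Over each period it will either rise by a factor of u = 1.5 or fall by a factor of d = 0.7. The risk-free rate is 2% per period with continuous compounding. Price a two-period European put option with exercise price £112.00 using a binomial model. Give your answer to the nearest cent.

£19.23

Risk-neutral probability p = (e^0.02 − 0.7)/(1.5 − 0.7) = 0.3202/0.8000 = 0.4003
Terminal stock prices: S_uu = 258.8, S_ud = 120.7, S_dd = 56.35
Terminal payoffs (K − S): max(-146.8, 0) = 0, max(-8.75, 0) = 0, max(55.65, 0) = 55.65
Node u (S = 172.5): V_u = e^(−0.02)·[0.4003·0.0000 + 0.5997·0.0000] = 0.0000
Node d (S = 80.5): V_d = e^(−0.02)·[0.4003·0.0000 + 0.5997·55.6500] = 32.7151
Node 0 (S = 115): V_0 = e^(−0.02)·[0.4003·0.0000 + 0.5997·32.7151] = 19.2323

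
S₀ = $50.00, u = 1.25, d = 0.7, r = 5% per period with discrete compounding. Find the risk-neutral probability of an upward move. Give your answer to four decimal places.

p = 0.6364

Risk-neutral probability p = (1 + 0.05 − 0.7)/(1.25 − 0.7) = 0.3500/0.5500 = 0.6364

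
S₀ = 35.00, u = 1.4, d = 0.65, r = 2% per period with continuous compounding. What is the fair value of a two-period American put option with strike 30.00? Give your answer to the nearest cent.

Risk-neutral probability p = (e^0.02 − 0.65)/(1.4 − 0.65) = 0.3702/0.7500 = 0.4936
Terminal stock prices: S_uu = 68.6, S_ud = 31.85, S_dd = 14.79
Terminal payoffs (K − S): max(-38.6, 0) = 0, max(-1.85, 0) = 0, max(15.21, 0) = 15.21
Node u (S = 49): continuation = e^(−0.02)·[0.4936·0.0000 + 0.5064·0.0000] = 0.0000; exercise value = 0.0000 ≤ continuation, so V_u = 0.0000
Node d (S = 22.75): continuation = e^(−0.02)·[0.4936·0.0000 + 0.5064·15.2125] = 7.5510; exercise value = 7.2500 ≤ continuation, so V_d = 7.5510
Node 0 (S = 35): continuation = e^(−0.02)·[0.4936·0.0000 + 0.5064·7.5510] = 3.7481; exercise value = 0.0000 ≤ continuation, so V_0 = 3.7481

3.75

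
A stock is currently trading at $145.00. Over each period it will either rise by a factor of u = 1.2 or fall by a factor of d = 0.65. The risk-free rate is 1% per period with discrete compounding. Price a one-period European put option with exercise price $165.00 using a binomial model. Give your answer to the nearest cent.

$24.20

Risk-neutral probability p = (1 + 0.01 − 0.65)/(1.2 − 0.65) = 0.3600/0.5500 = 0.6545
Terminal stock prices: S_u = 174, S_d = 94.25
Terminal payoffs (K − S): max(-9, 0) = 0, max(70.75, 0) = 70.75
Node 0 (S = 145): V_0 = 1/1.01·[0.6545·0.0000 + 0.3455·70.7500] = 24.1989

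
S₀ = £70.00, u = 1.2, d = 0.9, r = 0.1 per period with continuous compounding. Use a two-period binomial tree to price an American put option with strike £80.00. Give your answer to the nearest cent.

Risk-neutral probability p = (e^0.1 − 0.9)/(1.2 − 0.9) = 0.2052/0.3000 = 0.6839
Terminal stock prices: S_uu = 100.8, S_ud = 75.6, S_dd = 56.7
Terminal payoffs (K − S): max(-20.8, 0) = 0, max(4.4, 0) = 4.4, max(23.3, 0) = 23.3
Node u (S = 84): continuation = e^(−0.1)·[0.6839·0.0000 + 0.3161·4.4000] = 1.2585; exercise value = 0.0000 ≤ continuation, so V_u = 1.2585
Node d (S = 63): continuation = e^(−0.1)·[0.6839·4.4000 + 0.3161·23.3000] = 9.3870; exercise value = 17.0000 > continuation, so V_d = 17.0000 (exercise)
Node 0 (S = 70): continuation = e^(−0.1)·[0.6839·1.2585 + 0.3161·17.0000] = 5.6410; exercise value = 10.0000 > continuation, so V_0 = 10.0000 (exercise)

£10.00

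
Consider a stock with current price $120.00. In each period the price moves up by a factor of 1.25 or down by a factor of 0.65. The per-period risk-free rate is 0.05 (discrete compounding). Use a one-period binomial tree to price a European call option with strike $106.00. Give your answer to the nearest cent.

Risk-neutral probability p = (1 + 0.05 − 0.65)/(1.25 − 0.65) = 0.4000/0.6000 = 0.6667
Terminal stock prices: S_u = 150, S_d = 78
Terminal payoffs (S − K): max(44, 0) = 44, max(-28, 0) = 0
Node 0 (S = 120): V_0 = 1/1.05·[0.6667·44.0000 + 0.3333·0.0000] = 27.9365

$27.94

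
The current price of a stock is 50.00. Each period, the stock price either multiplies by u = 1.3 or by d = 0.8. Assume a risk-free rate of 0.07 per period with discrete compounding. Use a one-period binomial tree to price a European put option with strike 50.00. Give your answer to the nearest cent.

Risk-neutral probability p = (1 + 0.07 − 0.8)/(1.3 − 0.8) = 0.2700/0.5000 = 0.5400
Terminal stock prices: S_u = 65, S_d = 40
Terminal payoffs (K − S): max(-15, 0) = 0, max(10, 0) = 10
Node 0 (S = 50): V_0 = 1/1.07·[0.5400·0.0000 + 0.4600·10.0000] = 4.2991

4.30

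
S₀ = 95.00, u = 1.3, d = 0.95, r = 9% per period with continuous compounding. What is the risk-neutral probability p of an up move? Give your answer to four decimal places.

Risk-neutral probability p = (e^0.09 − 0.95)/(1.3 − 0.95) = 0.1442/0.3500 = 0.4119

p = 0.4119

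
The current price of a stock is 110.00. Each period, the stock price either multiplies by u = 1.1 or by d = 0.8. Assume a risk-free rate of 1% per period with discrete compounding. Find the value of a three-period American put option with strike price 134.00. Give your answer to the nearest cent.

Risk-neutral probability p = (1 + 0.01 − 0.8)/(1.1 − 0.8) = 0.2100/0.3000 = 0.7000
Terminal stock prices: S_uuu = 146.4, S_uud = 106.5, S_udd = 77.44, S_ddd = 56.32
Terminal payoffs (K − S): max(-12.41, 0) = 0, max(27.52, 0) = 27.52, max(56.56, 0) = 56.56, max(77.68, 0) = 77.68
Node uu (S = 133.1): continuation = 1/1.01·[0.7000·0.0000 + 0.3000·27.5200] = 8.1743; exercise value = 0.9000 ≤ continuation, so V_uu = 8.1743
Node ud (S = 96.8): continuation = 1/1.01·[0.7000·27.5200 + 0.3000·56.5600] = 35.8733; exercise value = 37.2000 > continuation, so V_ud = 37.2000 (exercise)
Node dd (S = 70.4): continuation = 1/1.01·[0.7000·56.5600 + 0.3000·77.6800] = 62.2733; exercise value = 63.6000 > continuation, so V_dd = 63.6000 (exercise)
Node u (S = 121): continuation = 1/1.01·[0.7000·8.1743 + 0.3000·37.2000] = 16.7148; exercise value = 13.0000 ≤ continuation, so V_u = 16.7148
Node d (S = 88): continuation = 1/1.01·[0.7000·37.2000 + 0.3000·63.6000] = 44.6733; exercise value = 46.0000 > continuation, so V_d = 46.0000 (exercise)
Node 0 (S = 110): continuation = 1/1.01·[0.7000·16.7148 + 0.3000·46.0000] = 25.2479; exercise value = 24.0000 ≤ continuation, so V_0 = 25.2479

25.25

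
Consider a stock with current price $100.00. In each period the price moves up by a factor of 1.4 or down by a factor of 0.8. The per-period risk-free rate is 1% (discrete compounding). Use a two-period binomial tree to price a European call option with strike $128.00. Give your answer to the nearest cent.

Risk-neutral probability p = (1 + 0.01 − 0.8)/(1.4 − 0.8) = 0.2100/0.6000 = 0.3500
Terminal stock prices: S_uu = 196, S_ud = 112, S_dd = 64
Terminal payoffs (S − K): max(68, 0) = 68, max(-16, 0) = 0, max(-64, 0) = 0
Node u (S = 140): V_u = 1/1.01·[0.3500·68.0000 + 0.6500·0.0000] = 23.5644
Node d (S = 80): V_d = 1/1.01·[0.3500·0.0000 + 0.6500·0.0000] = 0.0000
Node 0 (S = 100): V_0 = 1/1.01·[0.3500·23.5644 + 0.6500·0.0000] = 8.1659

$8.17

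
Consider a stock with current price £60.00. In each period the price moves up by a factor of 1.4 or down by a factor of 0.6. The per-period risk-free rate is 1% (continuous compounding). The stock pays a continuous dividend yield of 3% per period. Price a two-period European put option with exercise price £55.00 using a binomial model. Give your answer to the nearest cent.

£11.26

Per-period risk-free factor R = e^0.01 = 1.0101; dividend-adjusted growth = e^(0.01−0.03) = 0.9802.
Risk-neutral probability p = (0.9802 − 0.6)/(1.4 − 0.6) = 0.3802/0.8000 = 0.4752
Terminal stock prices: S_uu = 117.6, S_ud = 50.4, S_dd = 21.6
Terminal payoffs (K − S): max(-62.6, 0) = 0, max(4.6, 0) = 4.6, max(33.4, 0) = 33.4
Node u (S = 84): V_u = e^(−0.01)·[0.4752·0.0000 + 0.5248·4.6000] = 2.3898
Node d (S = 36): V_d = e^(−0.01)·[0.4752·4.6000 + 0.5248·33.4000] = 19.5167
Node 0 (S = 60): V_0 = e^(−0.01)·[0.4752·2.3898 + 0.5248·19.5167] = 11.2640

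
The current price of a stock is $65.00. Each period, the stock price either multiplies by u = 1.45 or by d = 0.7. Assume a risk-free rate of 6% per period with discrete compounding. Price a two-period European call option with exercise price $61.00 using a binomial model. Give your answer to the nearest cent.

$17.73

Risk-neutral probability p = (1 + 0.06 − 0.7)/(1.45 − 0.7) = 0.3600/0.7500 = 0.4800
Terminal stock prices: S_uu = 136.7, S_ud = 65.97, S_dd = 31.85
Terminal payoffs (S − K): max(75.66, 0) = 75.66, max(4.975, 0) = 4.975, max(-29.15, 0) = 0
Node u (S = 94.25): V_u = 1/1.06·[0.4800·75.6625 + 0.5200·4.9750] = 36.7028
Node d (S = 45.5): V_d = 1/1.06·[0.4800·4.9750 + 0.5200·0.0000] = 2.2528
Node 0 (S = 65): V_0 = 1/1.06·[0.4800·36.7028 + 0.5200·2.2528] = 17.7253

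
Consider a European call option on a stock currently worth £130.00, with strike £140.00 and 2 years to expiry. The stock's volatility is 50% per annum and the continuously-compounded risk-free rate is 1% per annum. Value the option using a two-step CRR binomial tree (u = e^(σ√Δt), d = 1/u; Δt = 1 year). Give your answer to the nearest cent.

£31.35

CRR parameters: u = e^(σ√Δt) = e^(0.5·√1) = 1.6487, d = 1/u = 0.6065
Per-period rate: rΔt = 0.01·1 = 0.01, so R = e^0.01 = 1.0101
Risk-neutral probability p = (e^0.01 − 0.6065)/(1.6487 − 0.6065) = 0.4035/1.0422 = 0.3872
Terminal stock prices: S_uu = 353.4, S_ud = 130, S_dd = 47.82
Terminal payoffs (S − K): max(213.4, 0) = 213.4, max(-10, 0) = 0, max(-92.18, 0) = 0
Node u (S = 214.3): V_u = e^(−0.01)·[0.3872·213.3766 + 0.6128·0.0000] = 81.7940
Node d (S = 78.85): V_d = e^(−0.01)·[0.3872·0.0000 + 0.6128·0.0000] = 0.0000
Node 0 (S = 130): V_0 = e^(−0.01)·[0.3872·81.7940 + 0.6128·0.0000] = 31.3542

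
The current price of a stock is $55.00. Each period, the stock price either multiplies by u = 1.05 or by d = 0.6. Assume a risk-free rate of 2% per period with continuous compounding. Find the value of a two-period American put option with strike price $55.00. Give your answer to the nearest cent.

$2.64

Risk-neutral probability p = (e^0.02 − 0.6)/(1.05 − 0.6) = 0.4202/0.4500 = 0.9338
Terminal stock prices: S_uu = 60.64, S_ud = 34.65, S_dd = 19.8
Terminal payoffs (K − S): max(-5.638, 0) = 0, max(20.35, 0) = 20.35, max(35.2, 0) = 35.2
Node u (S = 57.75): continuation = e^(−0.02)·[0.9338·0.0000 + 0.0662·20.3500] = 1.3209; exercise value = 0.0000 ≤ continuation, so V_u = 1.3209
Node d (S = 33): continuation = e^(−0.02)·[0.9338·20.3500 + 0.0662·35.2000] = 20.9109; exercise value = 22.0000 > continuation, so V_d = 22.0000 (exercise)
Node 0 (S = 55): continuation = e^(−0.02)·[0.9338·1.3209 + 0.0662·22.0000] = 2.6370; exercise value = 0.0000 ≤ continuation, so V_0 = 2.6370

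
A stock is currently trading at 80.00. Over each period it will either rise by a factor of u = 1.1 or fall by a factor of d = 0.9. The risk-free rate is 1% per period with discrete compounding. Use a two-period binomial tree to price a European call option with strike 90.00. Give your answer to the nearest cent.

Risk-neutral probability p = (1 + 0.01 − 0.9)/(1.1 − 0.9) = 0.1100/0.2000 = 0.5500
Terminal stock prices: S_uu = 96.8, S_ud = 79.2, S_dd = 64.8
Terminal payoffs (S − K): max(6.8, 0) = 6.8, max(-10.8, 0) = 0, max(-25.2, 0) = 0
Node u (S = 88): V_u = 1/1.01·[0.5500·6.8000 + 0.4500·0.0000] = 3.7030
Node d (S = 72): V_d = 1/1.01·[0.5500·0.0000 + 0.4500·0.0000] = 0.0000
Node 0 (S = 80): V_0 = 1/1.01·[0.5500·3.7030 + 0.4500·0.0000] = 2.0165

2.02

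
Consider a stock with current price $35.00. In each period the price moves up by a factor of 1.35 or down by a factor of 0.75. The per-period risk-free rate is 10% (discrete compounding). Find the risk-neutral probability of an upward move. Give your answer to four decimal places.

p = 0.5833

Risk-neutral probability p = (1 + 0.1 − 0.75)/(1.35 − 0.75) = 0.3500/0.6000 = 0.5833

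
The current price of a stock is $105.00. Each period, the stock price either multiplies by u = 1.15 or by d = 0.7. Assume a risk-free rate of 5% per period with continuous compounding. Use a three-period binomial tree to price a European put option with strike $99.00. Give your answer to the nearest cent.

$5.06

Risk-neutral probability p = (e^0.05 − 0.7)/(1.15 − 0.7) = 0.3513/0.4500 = 0.7806
Terminal stock prices: S_uuu = 159.7, S_uud = 97.2, S_udd = 59.17, S_ddd = 36.01
Terminal payoffs (K − S): max(-60.69, 0) = 0, max(1.796, 0) = 1.796, max(39.83, 0) = 39.83, max(62.99, 0) = 62.99
Node uu (S = 138.9): V_uu = e^(−0.05)·[0.7806·0.0000 + 0.2194·1.7963] = 0.3749
Node ud (S = 84.52): V_ud = e^(−0.05)·[0.7806·1.7963 + 0.2194·39.8325] = 9.6467
Node dd (S = 51.45): V_dd = e^(−0.05)·[0.7806·39.8325 + 0.2194·62.9850] = 42.7217
Node u (S = 120.7): V_u = e^(−0.05)·[0.7806·0.3749 + 0.2194·9.6467] = 2.2916
Node d (S = 73.5): V_d = e^(−0.05)·[0.7806·9.6467 + 0.2194·42.7217] = 16.0789
Node 0 (S = 105): V_0 = e^(−0.05)·[0.7806·2.2916 + 0.2194·16.0789] = 5.0572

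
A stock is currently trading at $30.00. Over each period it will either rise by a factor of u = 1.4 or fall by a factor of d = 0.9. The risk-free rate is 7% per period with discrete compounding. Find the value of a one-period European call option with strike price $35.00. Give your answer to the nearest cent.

Risk-neutral probability p = (1 + 0.07 − 0.9)/(1.4 − 0.9) = 0.1700/0.5000 = 0.3400
Terminal stock prices: S_u = 42, S_d = 27
Terminal payoffs (S − K): max(7, 0) = 7, max(-8, 0) = 0
Node 0 (S = 30): V_0 = 1/1.07·[0.3400·7.0000 + 0.6600·0.0000] = 2.2243

$2.22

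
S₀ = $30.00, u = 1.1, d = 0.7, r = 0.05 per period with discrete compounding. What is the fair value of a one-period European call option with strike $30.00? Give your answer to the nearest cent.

$2.50

Risk-neutral probability p = (1 + 0.05 − 0.7)/(1.1 − 0.7) = 0.3500/0.4000 = 0.8750
Terminal stock prices: S_u = 33, S_d = 21
Terminal payoffs (S − K): max(3, 0) = 3, max(-9, 0) = 0
Node 0 (S = 30): V_0 = 1/1.05·[0.8750·3.0000 + 0.1250·0.0000] = 2.5000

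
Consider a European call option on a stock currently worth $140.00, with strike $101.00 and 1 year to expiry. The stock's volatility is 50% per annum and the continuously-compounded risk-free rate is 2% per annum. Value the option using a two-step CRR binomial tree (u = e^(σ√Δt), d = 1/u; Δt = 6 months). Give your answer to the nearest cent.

$51.31

CRR parameters: u = e^(σ√Δt) = e^(0.5·√0.5) = 1.4241, d = 1/u = 0.7022
Per-period rate: rΔt = 0.02·0.5 = 0.01, so R = e^0.01 = 1.0101
Risk-neutral probability p = (e^0.01 − 0.7022)/(1.4241 − 0.7022) = 0.3079/0.7219 = 0.4264
Terminal stock prices: S_uu = 283.9, S_ud = 140, S_dd = 69.03
Terminal payoffs (S − K): max(182.9, 0) = 182.9, max(39, 0) = 39, max(-31.97, 0) = 0
Node u (S = 199.4): V_u = e^(−0.01)·[0.4264·182.9361 + 0.5736·39.0000] = 99.3816
Node d (S = 98.31): V_d = e^(−0.01)·[0.4264·39.0000 + 0.5736·0.0000] = 16.4658
Node 0 (S = 140): V_0 = e^(−0.01)·[0.4264·99.3816 + 0.5736·16.4658] = 51.3089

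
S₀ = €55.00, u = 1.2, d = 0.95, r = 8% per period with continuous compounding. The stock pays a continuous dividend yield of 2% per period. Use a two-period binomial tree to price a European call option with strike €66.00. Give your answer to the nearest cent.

Per-period risk-free factor R = e^0.08 = 1.0833; dividend-adjusted growth = e^(0.08−0.02) = 1.0618.
Risk-neutral probability p = (1.0618 − 0.95)/(1.2 − 0.95) = 0.1118/0.2500 = 0.4473
Terminal stock prices: S_uu = 79.2, S_ud = 62.7, S_dd = 49.64
Terminal payoffs (S − K): max(13.2, 0) = 13.2, max(-3.3, 0) = 0, max(-16.36, 0) = 0
Node u (S = 66): V_u = e^(−0.08)·[0.4473·13.2000 + 0.5527·0.0000] = 5.4510
Node d (S = 52.25): V_d = e^(−0.08)·[0.4473·0.0000 + 0.5527·0.0000] = 0.0000
Node 0 (S = 55): V_0 = e^(−0.08)·[0.4473·5.4510 + 0.5527·0.0000] = 2.2510

€2.25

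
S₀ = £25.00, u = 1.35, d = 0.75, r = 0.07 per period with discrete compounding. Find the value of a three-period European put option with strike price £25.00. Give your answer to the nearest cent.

Risk-neutral probability p = (1 + 0.07 − 0.75)/(1.35 − 0.75) = 0.3200/0.6000 = 0.5333
Terminal stock prices: S_uuu = 61.51, S_uud = 34.17, S_udd = 18.98, S_ddd = 10.55
Terminal payoffs (K − S): max(-36.51, 0) = 0, max(-9.172, 0) = 0, max(6.016, 0) = 6.016, max(14.45, 0) = 14.45
Node uu (S = 45.56): V_uu = 1/1.07·[0.5333·0.0000 + 0.4667·0.0000] = 0.0000
Node ud (S = 25.31): V_ud = 1/1.07·[0.5333·0.0000 + 0.4667·6.0156] = 2.6236
Node dd (S = 14.06): V_dd = 1/1.07·[0.5333·6.0156 + 0.4667·14.4531] = 9.3020
Node u (S = 33.75): V_u = 1/1.07·[0.5333·0.0000 + 0.4667·2.6236] = 1.1443
Node d (S = 18.75): V_d = 1/1.07·[0.5333·2.6236 + 0.4667·9.3020] = 5.3647
Node 0 (S = 25): V_0 = 1/1.07·[0.5333·1.1443 + 0.4667·5.3647] = 2.9101

£2.91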